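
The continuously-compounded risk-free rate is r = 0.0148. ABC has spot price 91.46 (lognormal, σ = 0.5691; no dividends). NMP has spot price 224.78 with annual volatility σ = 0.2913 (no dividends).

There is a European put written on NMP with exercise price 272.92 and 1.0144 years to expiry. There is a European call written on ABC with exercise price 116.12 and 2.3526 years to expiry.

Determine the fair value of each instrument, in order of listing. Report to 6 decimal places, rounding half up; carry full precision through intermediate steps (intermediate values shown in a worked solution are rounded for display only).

price(NMP put K=272.92) = 55.967547
price(ABC call K=116.12) = 24.885787

[NMP put K=272.92]
σ√T = 0.2913·√1.0144 = 0.293390
d₁ = (ln(S/K) + (r+σ²/2)T) / (σ√T) = (ln(224.78/272.92) + (0.0148+0.2913²/2)·1.0144) / 0.293390 = (-0.194057 + 0.058052) / 0.293390 = -0.463563
d₂ = d₁ − σ√T = -0.463563 − 0.293390 = -0.756953
e^{−rT} = 0.985099
N(−d₁) = 0.678520,  N(−d₂) = 0.775461
price = K·e^{−rT}·N(−d₂) − S·N(−d₁) = 208.485163 − 152.517616 = 55.967547
[ABC call K=116.12]
σ√T = 0.5691·√2.3526 = 0.872896
d₁ = (ln(S/K) + (r+σ²/2)T) / (σ√T) = (ln(91.46/116.12) + (0.0148+0.5691²/2)·2.3526) / 0.872896 = (-0.238722 + 0.415792) / 0.872896 = 0.202853
d₂ = d₁ − σ√T = 0.202853 − 0.872896 = -0.670043
e^{−rT} = 0.965781
N(d₁) = 0.580375,  N(d₂) = 0.251415
price = S·N(d₁) − K·e^{−rT}·N(d₂) = 53.081116 − 28.195329 = 24.885787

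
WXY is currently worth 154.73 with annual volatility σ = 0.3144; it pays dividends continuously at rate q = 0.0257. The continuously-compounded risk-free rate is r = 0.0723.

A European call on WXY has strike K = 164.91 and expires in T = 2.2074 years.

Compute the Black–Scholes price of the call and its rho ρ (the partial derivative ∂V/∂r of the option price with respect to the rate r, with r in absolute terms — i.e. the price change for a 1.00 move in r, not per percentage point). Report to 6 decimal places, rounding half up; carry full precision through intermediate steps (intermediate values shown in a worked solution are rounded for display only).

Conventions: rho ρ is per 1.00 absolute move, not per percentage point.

σ√T = 0.3144·√2.2074 = 0.467114
d₁ = (ln(S/K) + (r−q+σ²/2)T) / (σ√T) = (ln(154.73/164.91) + (0.0723−0.0257+0.3144²/2)·2.2074) / 0.467114 = (-0.063718 + 0.211963) / 0.467114 = 0.317362
d₂ = d₁ − σ√T = 0.317362 − 0.467114 = -0.149752
e^{−rT} = 0.852489
e^{−qT} = 0.944849
N(d₁) = 0.624516,  N(d₂) = 0.440480
Call price V = S·e^{−qT}·N(d₁) − K·e^{−rT}·N(d₂) = 91.301994 − 61.924450 = 29.377544
ρ = K·T·e^{−rT}·N(d₂) = 136.692031

price = 29.377544
ρ = 136.692031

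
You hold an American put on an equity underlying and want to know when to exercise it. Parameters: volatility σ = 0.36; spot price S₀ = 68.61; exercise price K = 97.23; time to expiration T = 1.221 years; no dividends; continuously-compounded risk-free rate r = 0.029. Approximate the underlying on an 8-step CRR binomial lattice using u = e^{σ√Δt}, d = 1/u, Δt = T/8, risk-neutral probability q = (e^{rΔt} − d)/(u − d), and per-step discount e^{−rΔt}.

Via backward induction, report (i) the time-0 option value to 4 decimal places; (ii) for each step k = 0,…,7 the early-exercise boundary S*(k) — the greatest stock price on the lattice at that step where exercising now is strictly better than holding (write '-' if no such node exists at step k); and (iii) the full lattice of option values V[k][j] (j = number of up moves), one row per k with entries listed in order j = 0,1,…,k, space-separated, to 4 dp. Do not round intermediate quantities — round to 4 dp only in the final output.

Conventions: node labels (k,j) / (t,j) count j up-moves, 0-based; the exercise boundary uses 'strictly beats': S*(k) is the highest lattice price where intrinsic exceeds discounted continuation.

price = 30.3679
boundary = - - 51.7878 59.6084 51.7878 59.6084 68.6100 78.9710
tree:
30.3679
37.7238 22.6989
45.4422 29.7309 15.3092
52.2368 37.6216 21.4782 8.7838
58.1399 45.4422 29.0555 13.4878 3.7815
63.2685 52.2368 37.6216 20.0667 6.5027 0.8757
67.7242 58.1399 45.4422 28.6200 11.0086 1.6934 0.0000
71.5954 63.2685 52.2368 37.6216 18.2590 3.2749 0.0000 0.0000
74.9586 67.7242 58.1399 45.4422 28.6200 6.3334 0.0000 0.0000 0.0000

params: Δt=0.15263 u=1.15101 d=0.86880 q=0.48062 e^(-rΔt)=0.99558
t_8 payoffs: 74.9586 67.7242 58.1399 45.4422 28.6200 6.3334 0.0000 0.0000 0.0000
t_7: node(7,0) S=25.6346 payoff=71.5954 vs cont=71.1660 → 71.5954 [stop]  node(7,1) S=33.9615 payoff=63.2685 vs cont=62.8391 → 63.2685 [stop]  node(7,2) S=44.9932 payoff=52.2368 vs cont=51.8074 → 52.2368 [stop]  node(7,3) S=59.6084 payoff=37.6216 vs cont=37.1922 → 37.6216 [stop]  node(7,4) S=78.9710 payoff=18.2590 vs cont=17.8296 → 18.2590 [stop]  node(7,5) S=104.6231 payoff=0.0000 vs cont=3.2749 → 3.2749 [wait]  node(7,6) S=138.6079 payoff=0.0000 vs cont=0.0000 → 0.0000 [wait]  node(7,7) S=183.6319 payoff=0.0000 vs cont=0.0000 → 0.0000 [wait]  ⇒ S*(7)=78.9710
t_6: node(6,0) S=29.5058 payoff=67.7242 vs cont=67.2948 → 67.7242 [stop]  node(6,1) S=39.0901 payoff=58.1399 vs cont=57.7105 → 58.1399 [stop]  node(6,2) S=51.7878 payoff=45.4422 vs cont=45.0128 → 45.4422 [stop]  node(6,3) S=68.6100 payoff=28.6200 vs cont=28.1906 → 28.6200 [stop]  node(6,4) S=90.8966 payoff=6.3334 vs cont=11.0086 → 11.0086 [wait]  node(6,5) S=120.4225 payoff=0.0000 vs cont=1.6934 → 1.6934 [wait]  node(6,6) S=159.5394 payoff=0.0000 vs cont=0.0000 → 0.0000 [wait]  ⇒ S*(6)=68.6100
t_5: node(5,0) S=33.9615 payoff=63.2685 vs cont=62.8391 → 63.2685 [stop]  node(5,1) S=44.9932 payoff=52.2368 vs cont=51.8074 → 52.2368 [stop]  node(5,2) S=59.6084 payoff=37.6216 vs cont=37.1922 → 37.6216 [stop]  node(5,3) S=78.9710 payoff=18.2590 vs cont=20.0667 → 20.0667 [wait]  node(5,4) S=104.6231 payoff=0.0000 vs cont=6.5027 → 6.5027 [wait]  node(5,5) S=138.6079 payoff=0.0000 vs cont=0.8757 → 0.8757 [wait]  ⇒ S*(5)=59.6084
t_4: node(4,0) S=39.0901 payoff=58.1399 vs cont=57.7105 → 58.1399 [stop]  node(4,1) S=51.7878 payoff=45.4422 vs cont=45.0128 → 45.4422 [stop]  node(4,2) S=68.6100 payoff=28.6200 vs cont=29.0555 → 29.0555 [wait]  node(4,3) S=90.8966 payoff=6.3334 vs cont=13.4878 → 13.4878 [wait]  node(4,4) S=120.4225 payoff=0.0000 vs cont=3.7815 → 3.7815 [wait]  ⇒ S*(4)=51.7878
t_3: node(3,0) S=44.9932 payoff=52.2368 vs cont=51.8074 → 52.2368 [stop]  node(3,1) S=59.6084 payoff=37.6216 vs cont=37.4006 → 37.6216 [stop]  node(3,2) S=78.9710 payoff=18.2590 vs cont=21.4782 → 21.4782 [wait]  node(3,3) S=104.6231 payoff=0.0000 vs cont=8.7838 → 8.7838 [wait]  ⇒ S*(3)=59.6084
t_2: node(2,0) S=51.7878 payoff=45.4422 vs cont=45.0128 → 45.4422 [stop]  node(2,1) S=68.6100 payoff=28.6200 vs cont=29.7309 → 29.7309 [wait]  node(2,2) S=90.8966 payoff=6.3334 vs cont=15.3092 → 15.3092 [wait]  ⇒ S*(2)=51.7878
t_1: node(1,0) S=59.6084 payoff=37.6216 vs cont=37.7238 → 37.7238 [wait]  node(1,1) S=78.9710 payoff=18.2590 vs cont=22.6989 → 22.6989 [wait]  ⇒ S*(1)=-
t_0: node(0,0) S=68.6100 payoff=28.6200 vs cont=30.3679 → 30.3679 [wait]  ⇒ S*(0)=-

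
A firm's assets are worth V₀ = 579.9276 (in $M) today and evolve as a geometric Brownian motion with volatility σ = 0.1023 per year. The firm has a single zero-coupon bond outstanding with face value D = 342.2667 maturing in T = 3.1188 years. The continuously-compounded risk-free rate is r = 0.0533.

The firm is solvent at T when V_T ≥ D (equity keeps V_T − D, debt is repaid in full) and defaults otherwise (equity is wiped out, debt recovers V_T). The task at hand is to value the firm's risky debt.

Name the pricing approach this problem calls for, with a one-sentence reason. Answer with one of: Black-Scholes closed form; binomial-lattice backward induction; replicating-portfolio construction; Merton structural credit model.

framework: Merton structural credit model

Key observation: the asked-for credit quantity lives on the firm's capital structure — asset value, asset volatility, debt face 342.2667 — which is the structural model's domain.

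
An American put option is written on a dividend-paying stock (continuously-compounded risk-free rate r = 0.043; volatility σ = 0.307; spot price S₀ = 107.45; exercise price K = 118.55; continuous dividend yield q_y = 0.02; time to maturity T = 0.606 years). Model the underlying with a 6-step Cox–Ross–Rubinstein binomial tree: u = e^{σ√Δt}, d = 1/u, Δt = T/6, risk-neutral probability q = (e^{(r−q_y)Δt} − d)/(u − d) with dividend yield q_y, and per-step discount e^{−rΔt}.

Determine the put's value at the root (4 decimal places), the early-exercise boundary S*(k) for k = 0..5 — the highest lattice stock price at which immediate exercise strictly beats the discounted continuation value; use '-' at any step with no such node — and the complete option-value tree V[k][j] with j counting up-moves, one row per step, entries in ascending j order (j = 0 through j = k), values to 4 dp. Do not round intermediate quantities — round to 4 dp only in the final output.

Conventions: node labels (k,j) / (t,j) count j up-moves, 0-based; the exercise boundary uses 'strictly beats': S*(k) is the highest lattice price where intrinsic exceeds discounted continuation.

params: Δt=0.10100 u=1.10248 d=0.90704 q=0.48753 e^(-rΔt)=0.99567
t_6 payoffs: 58.7127 45.8195 30.1481 11.1000 0.0000 0.0000 0.0000
t_5: node(5,0) S=65.9697 payoff=52.5803 vs cont=52.1997 → 52.5803 [stop]  node(5,1) S=80.1843 payoff=38.3657 vs cont=38.0138 → 38.3657 [stop]  node(5,2) S=97.4617 payoff=21.0883 vs cont=20.7712 → 21.0883 [stop]  node(5,3) S=118.4619 payoff=0.0881 vs cont=5.6638 → 5.6638 [wait]  node(5,4) S=143.9871 payoff=0.0000 vs cont=0.0000 → 0.0000 [wait]  node(5,5) S=175.0123 payoff=0.0000 vs cont=0.0000 → 0.0000 [wait]  ⇒ S*(5)=97.4617
t_4: node(4,0) S=72.7305 payoff=45.8195 vs cont=45.4525 → 45.8195 [stop]  node(4,1) S=88.4019 payoff=30.1481 vs cont=29.8128 → 30.1481 [stop]  node(4,2) S=107.4500 payoff=11.1000 vs cont=13.5096 → 13.5096 [wait]  node(4,3) S=130.6024 payoff=0.0000 vs cont=2.8900 → 2.8900 [wait]  node(4,4) S=158.7436 payoff=0.0000 vs cont=0.0000 → 0.0000 [wait]  ⇒ S*(4)=88.4019
t_3: node(3,0) S=80.1843 payoff=38.3657 vs cont=38.0138 → 38.3657 [stop]  node(3,1) S=97.4617 payoff=21.0883 vs cont=21.9409 → 21.9409 [wait]  node(3,2) S=118.4619 payoff=0.0881 vs cont=8.2961 → 8.2961 [wait]  node(3,3) S=143.9871 payoff=0.0000 vs cont=1.4746 → 1.4746 [wait]  ⇒ S*(3)=80.1843
t_2: node(2,0) S=88.4019 payoff=30.1481 vs cont=30.2266 → 30.2266 [wait]  node(2,1) S=107.4500 payoff=11.1000 vs cont=15.2224 → 15.2224 [wait]  node(2,2) S=130.6024 payoff=0.0000 vs cont=4.9489 → 4.9489 [wait]  ⇒ S*(2)=-
t_1: node(1,0) S=97.4617 payoff=21.0883 vs cont=22.8124 → 22.8124 [wait]  node(1,1) S=118.4619 payoff=0.0881 vs cont=10.1696 → 10.1696 [wait]  ⇒ S*(1)=-
t_0: node(0,0) S=107.4500 payoff=11.1000 vs cont=16.5765 → 16.5765 [wait]  ⇒ S*(0)=-

price = 16.5765
boundary = - - - 80.1843 88.4019 97.4617
tree:
16.5765
22.8124 10.1696
30.2266 15.2224 4.9489
38.3657 21.9409 8.2961 1.4746
45.8195 30.1481 13.5096 2.8900 0.0000
52.5803 38.3657 21.0883 5.6638 0.0000 0.0000
58.7127 45.8195 30.1481 11.1000 0.0000 0.0000 0.0000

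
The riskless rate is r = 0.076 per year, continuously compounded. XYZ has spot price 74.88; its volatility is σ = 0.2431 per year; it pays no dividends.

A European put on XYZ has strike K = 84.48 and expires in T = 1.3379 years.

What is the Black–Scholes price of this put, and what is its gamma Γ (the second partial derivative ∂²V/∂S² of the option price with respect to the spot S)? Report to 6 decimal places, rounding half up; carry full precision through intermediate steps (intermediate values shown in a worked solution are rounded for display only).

price = 9.187571
Γ = 0.018897

σ√T = 0.2431·√1.3379 = 0.281188
d₁ = (ln(S/K) + (r+σ²/2)T) / (σ√T) = (ln(74.88/84.48) + (0.076+0.2431²/2)·1.3379) / 0.281188 = (-0.120628 + 0.141214) / 0.281188 = 0.073210
d₂ = d₁ − σ√T = 0.073210 − 0.281188 = -0.207978
e^{−rT} = 0.903318
N(−d₁) = 0.470820,  N(−d₂) = 0.582377
Put price V = K·e^{−rT}·N(−d₂) − S·N(−d₁) = 44.442537 − 35.254966 = 9.187571
φ(d₁) = (1/√(2π))·e^{−d₁²/2} = 0.397875
Γ = φ(d₁) / (S·σ·√T) = 0.018897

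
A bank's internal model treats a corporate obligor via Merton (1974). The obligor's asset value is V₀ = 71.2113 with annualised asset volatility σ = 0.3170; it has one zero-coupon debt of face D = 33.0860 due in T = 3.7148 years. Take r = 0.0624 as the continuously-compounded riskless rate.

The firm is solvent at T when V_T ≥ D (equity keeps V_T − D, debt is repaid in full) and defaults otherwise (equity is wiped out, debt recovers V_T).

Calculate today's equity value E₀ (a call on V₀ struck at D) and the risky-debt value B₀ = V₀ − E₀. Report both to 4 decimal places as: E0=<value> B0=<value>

Work the structural quantities from V₀ = 71.2113 against face 33.0860:
d₁ = [ln(V₀/D) + (r + σ²/2)T] / (σ√T)
   = [ln(71.2113/33.0860) + (0.0624 + 0.5·0.3170²)·3.7148] / (0.3170·√3.7148)
   = [0.766541 + 0.418452] / 0.610980 = 1.939496
d₂ = d₁ − σ√T = 1.939496 − 0.610980 = 1.328516
N(d₁) = 0.973779,  N(d₂) = 0.907996,  e^(−rT) = 0.793102
E₀ = V₀·N(d₁) − D·e^(−rT)·N(d₂)
   = 71.2113·0.973779 − 33.0860·0.793102·0.907996 = 45.517768
B₀ = V₀ − E₀ = 71.2113 − 45.517768 = 25.693532

E0=45.5178 B0=25.6935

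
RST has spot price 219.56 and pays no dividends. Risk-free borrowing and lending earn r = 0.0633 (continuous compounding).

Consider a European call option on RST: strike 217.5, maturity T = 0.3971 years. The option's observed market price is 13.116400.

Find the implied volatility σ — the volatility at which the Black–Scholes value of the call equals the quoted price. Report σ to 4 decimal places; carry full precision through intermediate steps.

At σ = 0.1640 the Black–Scholes value reproduces the quote:
σ√T = 0.164·√0.3971 = 0.103346
d₁ = (ln(S/K) + (r+σ²/2)T) / (σ√T) = (ln(219.56/217.5) + (0.0633+0.164²/2)·0.3971) / 0.103346 = (0.009427 + 0.030477) / 0.103346 = 0.386114
d₂ = d₁ − σ√T = 0.386114 − 0.103346 = 0.282768
e^{−rT} = 0.975177
N(d₁) = 0.650294,  N(d₂) = 0.611323
V = S·N(d₁) − K·e^{−rT}·N(d₂) = 142.778505 − 129.662105 = 13.116400 (matching the quote); vega is positive throughout, so no other σ reproduces this price

sigma = 0.1640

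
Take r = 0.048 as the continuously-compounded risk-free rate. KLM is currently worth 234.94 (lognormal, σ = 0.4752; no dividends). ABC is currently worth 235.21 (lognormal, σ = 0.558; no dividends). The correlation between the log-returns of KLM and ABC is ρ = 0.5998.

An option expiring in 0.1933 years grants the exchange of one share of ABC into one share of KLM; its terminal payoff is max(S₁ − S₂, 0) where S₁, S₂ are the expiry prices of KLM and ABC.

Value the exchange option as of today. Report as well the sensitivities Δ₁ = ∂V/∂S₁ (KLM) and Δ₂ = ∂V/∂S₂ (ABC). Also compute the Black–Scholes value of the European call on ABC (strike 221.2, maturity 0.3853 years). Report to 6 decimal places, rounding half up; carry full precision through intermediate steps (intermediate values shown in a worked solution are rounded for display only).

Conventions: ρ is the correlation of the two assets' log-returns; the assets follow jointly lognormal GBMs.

exchange price = 19.130745
Δ1 = 0.538762
Δ2 = -0.456809
price(ABC call K=221.2) = 40.944517

σ_eff = √(σ₁² + σ₂² − 2ρσ₁σ₂) = √(0.4752² + 0.558² − 2·0.5998·0.4752·0.558) = 0.468072
d₁ = (ln(S₁/S₂) + (q₂ − q₁ + σ_eff²/2)T) / (σ_eff√T) = (ln(234.94/235.21) + (0.0 − 0.0 + 0.109546)·0.1933) / 0.205792 = 0.097315
d₂ = d₁ − σ_eff√T = 0.097315 − 0.205792 = -0.108477
N(d₁) = 0.538762,  N(d₂) = 0.456809
V = S₁·e^{−q₁T}·N(d₁) − S₂·e^{−q₂T}·N(d₂) = 126.576693 − 107.445947 = 19.130745
Δ₁ = e^{−q₁T}·N(d₁) = 0.538762;  Δ₂ = −e^{−q₂T}·N(d₂) = -0.456809
[vanilla: ABC call K=221.2]
σ√T = 0.558·√0.3853 = 0.346365
d₁ = (ln(S/K) + (r+σ²/2)T) / (σ√T) = (ln(235.21/221.2) + (0.048+0.558²/2)·0.3853) / 0.346365 = (0.061411 + 0.078479) / 0.346365 = 0.403881
d₂ = d₁ − σ√T = 0.403881 − 0.346365 = 0.057516
e^{−rT} = 0.981676
N(d₁) = 0.656850,  N(d₂) = 0.522933
price = S·N(d₁) − K·e^{−rT}·N(d₂) = 154.497659 − 113.553143 = 40.944517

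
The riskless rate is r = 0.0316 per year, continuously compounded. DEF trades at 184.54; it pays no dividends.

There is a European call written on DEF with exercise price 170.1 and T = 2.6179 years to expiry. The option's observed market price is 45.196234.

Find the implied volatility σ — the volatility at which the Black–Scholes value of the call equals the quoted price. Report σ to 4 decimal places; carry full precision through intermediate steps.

At σ = 0.2671 the Black–Scholes value reproduces the quote:
σ√T = 0.2671·√2.6179 = 0.432166
d₁ = (ln(S/K) + (r+σ²/2)T) / (σ√T) = (ln(184.54/170.1) + (0.0316+0.2671²/2)·2.6179) / 0.432166 = (0.081480 + 0.176109) / 0.432166 = 0.596042
d₂ = d₁ − σ√T = 0.596042 − 0.432166 = 0.163876
e^{−rT} = 0.920604
N(d₁) = 0.724426,  N(d₂) = 0.565086
V = S·N(d₁) − K·e^{−rT}·N(d₂) = 133.685658 − 88.489425 = 45.196234 (equal to the quote); since ∂V/∂σ > 0 for all σ, the implied volatility is unique

sigma = 0.2671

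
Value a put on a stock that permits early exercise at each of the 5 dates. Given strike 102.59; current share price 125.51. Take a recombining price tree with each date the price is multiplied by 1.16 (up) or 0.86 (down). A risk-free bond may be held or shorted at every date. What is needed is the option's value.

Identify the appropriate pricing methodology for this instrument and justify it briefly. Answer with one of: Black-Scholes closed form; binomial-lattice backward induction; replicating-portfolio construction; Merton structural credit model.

framework: binomial-lattice backward induction

Key observation: the exercise right at every one of the 5 steps is what matters: each node needs max(102.59 − S, continuation), which only the stepwise tree valuation starting from spot 125.51 delivers.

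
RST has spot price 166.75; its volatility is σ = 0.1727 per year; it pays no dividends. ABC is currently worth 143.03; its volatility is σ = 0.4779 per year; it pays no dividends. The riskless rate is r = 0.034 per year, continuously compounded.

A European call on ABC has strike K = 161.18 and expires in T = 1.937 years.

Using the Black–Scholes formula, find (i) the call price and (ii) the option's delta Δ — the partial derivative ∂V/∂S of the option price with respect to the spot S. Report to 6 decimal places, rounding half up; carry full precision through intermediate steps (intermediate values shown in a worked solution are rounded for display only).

price = 34.471640
Δ = 0.599464

σ√T = 0.4779·√1.937 = 0.665123
d₁ = (ln(S/K) + (r+σ²/2)T) / (σ√T) = (ln(143.03/161.18) + (0.034+0.4779²/2)·1.937) / 0.665123 = (-0.119467 + 0.287052) / 0.665123 = 0.251961
d₂ = d₁ − σ√T = 0.251961 − 0.665123 = -0.413162
e^{−rT} = 0.936264
N(d₁) = 0.599464,  N(d₂) = 0.339744
Call price V = S·N(d₁) − K·e^{−rT}·N(d₂) = 85.741377 − 51.269737 = 34.471640
Δ = N(d₁) = 0.599464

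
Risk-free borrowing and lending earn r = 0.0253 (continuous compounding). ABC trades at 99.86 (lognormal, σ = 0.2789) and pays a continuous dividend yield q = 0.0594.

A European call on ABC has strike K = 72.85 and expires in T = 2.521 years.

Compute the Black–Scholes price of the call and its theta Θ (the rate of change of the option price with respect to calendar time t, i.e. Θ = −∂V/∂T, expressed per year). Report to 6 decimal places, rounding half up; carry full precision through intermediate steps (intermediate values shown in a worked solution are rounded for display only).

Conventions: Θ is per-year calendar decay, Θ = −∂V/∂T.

σ√T = 0.2789·√2.521 = 0.442828
d₁ = (ln(S/K) + (r−q+σ²/2)T) / (σ√T) = (ln(99.86/72.85) + (0.0253−0.0594+0.2789²/2)·2.521) / 0.442828 = (0.315367 + 0.012082) / 0.442828 = 0.739449
d₂ = d₁ − σ√T = 0.739449 − 0.442828 = 0.296622
e^{−rT} = 0.938210
e^{−qT} = 0.860925
N(d₁) = 0.770183,  N(d₂) = 0.616622
Call price V = S·e^{−qT}·N(d₁) − K·e^{−rT}·N(d₂) = 66.214178 − 42.145277 = 24.068901
φ(d₁) = (1/√(2π))·e^{−d₁²/2} = 0.303513
Θ = −S·e^{−qT}·φ(d₁)·σ/(2√T) + q·S·e^{−qT}·N(d₁) − r·K·e^{−rT}·N(d₂) = −2.291745 + 3.933122 − 1.066276 = 0.575102

price = 24.068901
Θ = 0.575102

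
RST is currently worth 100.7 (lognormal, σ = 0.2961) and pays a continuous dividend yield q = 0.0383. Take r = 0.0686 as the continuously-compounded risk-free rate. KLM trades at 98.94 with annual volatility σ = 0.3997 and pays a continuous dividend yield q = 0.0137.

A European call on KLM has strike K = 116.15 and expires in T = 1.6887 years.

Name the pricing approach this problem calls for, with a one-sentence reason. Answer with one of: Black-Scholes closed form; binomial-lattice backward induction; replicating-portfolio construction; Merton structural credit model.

Key observation: a European-exercise option on KLM struck at 116.15 — a GBM underlying with constant parameters — admits an analytic price: the data contain no early exercise, no discrete tree, no debt structure.

framework: Black-Scholes closed form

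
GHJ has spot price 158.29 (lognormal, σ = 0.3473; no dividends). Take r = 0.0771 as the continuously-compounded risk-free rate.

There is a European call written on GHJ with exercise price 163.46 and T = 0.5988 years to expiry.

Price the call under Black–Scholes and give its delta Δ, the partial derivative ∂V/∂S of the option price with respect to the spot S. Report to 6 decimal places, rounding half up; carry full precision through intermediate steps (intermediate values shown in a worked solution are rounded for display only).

price = 17.927525
Δ = 0.574002

σ√T = 0.3473·√0.5988 = 0.268748
d₁ = (ln(S/K) + (r+σ²/2)T) / (σ√T) = (ln(158.29/163.46) + (0.0771+0.3473²/2)·0.5988) / 0.268748 = (-0.032140 + 0.082280) / 0.268748 = 0.186572
d₂ = d₁ − σ√T = 0.186572 − 0.268748 = -0.082177
e^{−rT} = 0.954882
N(d₁) = 0.574002,  N(d₂) = 0.467253
Call price V = S·N(d₁) − K·e^{−rT}·N(d₂) = 90.858730 − 72.931206 = 17.927525
Δ = N(d₁) = 0.574002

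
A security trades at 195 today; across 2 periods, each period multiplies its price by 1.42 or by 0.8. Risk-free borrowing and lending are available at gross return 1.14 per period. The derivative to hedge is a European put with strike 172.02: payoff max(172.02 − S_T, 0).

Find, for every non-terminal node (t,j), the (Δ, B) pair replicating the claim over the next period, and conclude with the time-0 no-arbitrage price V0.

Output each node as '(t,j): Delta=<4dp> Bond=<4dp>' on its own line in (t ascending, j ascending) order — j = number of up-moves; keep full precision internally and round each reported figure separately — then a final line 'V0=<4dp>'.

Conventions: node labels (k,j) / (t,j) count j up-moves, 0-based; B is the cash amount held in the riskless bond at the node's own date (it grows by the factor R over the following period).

Arbitrage-free pricing uses the up-move probability p* = (R−d)/(u−d) = 0.5484, discounting each step at R = 1.14.
Payoffs at expiry: V(2,0)=47.2200, V(2,1)=0.0000, V(2,2)=0.0000
  t=1,j=0: stock 156.0000 → up 221.5200 (V=0.0000), down 124.8000 (V=47.2200). Price 18.7063; hedge Δ=-0.4882, bond B=94.8676.
  t=1,j=1: stock 276.9000 → up 393.1980 (V=0.0000), down 221.5200 (V=0.0000). Price 0.0000; hedge Δ=0.0000, bond B=0.0000.
  t=0,j=0: stock 195.0000 → up 276.9000 (V=0.0000), down 156.0000 (V=18.7063). Price 7.4105; hedge Δ=-0.1547, bond B=37.5819.
Sanity check at the root: Δ(0,0)·S0 + B(0,0) reproduces V0 = 7.4105.

(0,0): Delta=-0.1547 Bond=37.5819
(1,0): Delta=-0.4882 Bond=94.8676
(1,1): Delta=0.0000 Bond=0.0000
V0=7.4105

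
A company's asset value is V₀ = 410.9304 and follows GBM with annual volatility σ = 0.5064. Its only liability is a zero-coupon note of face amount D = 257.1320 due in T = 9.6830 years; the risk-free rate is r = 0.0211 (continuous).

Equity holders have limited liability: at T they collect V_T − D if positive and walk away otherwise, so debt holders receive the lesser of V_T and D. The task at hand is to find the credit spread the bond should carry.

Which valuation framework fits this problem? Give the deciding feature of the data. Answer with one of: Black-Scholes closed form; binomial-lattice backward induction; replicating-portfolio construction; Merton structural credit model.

Key observation: assets follow a GBM and default happens iff V_T < 257.1320; valuing claims on that split (equity as a call, risky debt as the residual) is the structural model's definition.

framework: Merton structural credit model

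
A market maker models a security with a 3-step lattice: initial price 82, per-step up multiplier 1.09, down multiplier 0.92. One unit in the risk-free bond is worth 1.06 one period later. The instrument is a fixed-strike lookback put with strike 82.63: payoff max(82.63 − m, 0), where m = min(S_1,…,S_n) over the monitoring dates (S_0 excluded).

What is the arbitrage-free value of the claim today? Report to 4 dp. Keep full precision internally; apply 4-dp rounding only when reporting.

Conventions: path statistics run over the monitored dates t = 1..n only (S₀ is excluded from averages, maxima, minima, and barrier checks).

Under the martingale measure an up-move has probability p* = 0.8235; value the claim as the probability-weighted average of per-path payoffs, discounted 3 periods at R = 1.06.
Enumerate all 2^3 = 8 price paths (U = up ×1.09, D = down ×0.92); each path with k up-moves has probability p*^k·(1−p*)^(3−k).
DDD: m=63.8524, payoff=18.7776, prob=0.005496
UDD: m=75.6512, payoff=6.9788, prob=0.025646
DUD: m=75.4400, payoff=7.1900, prob=0.025646
UUD: m=89.3800, payoff=0.0000, prob=0.119682
DDU: m=69.4048, payoff=13.2252, prob=0.025646
UDU: m=82.2296, payoff=0.4004, prob=0.119682
DUU: m=75.4400, payoff=7.1900, prob=0.119682
UUU: m=89.3800, payoff=0.0000, prob=0.558518
Price = Σ prob·payoff / R^3 = 1.714185 / 1.191016 = 1.4393

price = 1.4393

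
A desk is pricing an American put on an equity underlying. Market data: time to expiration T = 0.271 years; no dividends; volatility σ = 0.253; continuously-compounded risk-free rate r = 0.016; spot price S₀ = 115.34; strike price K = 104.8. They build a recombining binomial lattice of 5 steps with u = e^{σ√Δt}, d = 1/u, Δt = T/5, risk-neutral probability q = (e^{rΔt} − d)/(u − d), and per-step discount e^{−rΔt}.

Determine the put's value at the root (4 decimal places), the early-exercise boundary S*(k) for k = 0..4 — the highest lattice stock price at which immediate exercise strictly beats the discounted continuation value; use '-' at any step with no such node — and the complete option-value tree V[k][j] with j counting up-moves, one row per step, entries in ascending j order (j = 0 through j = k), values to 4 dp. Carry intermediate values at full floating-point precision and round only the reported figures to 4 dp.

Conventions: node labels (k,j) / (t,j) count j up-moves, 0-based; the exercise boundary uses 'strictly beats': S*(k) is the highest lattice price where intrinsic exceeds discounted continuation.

Δt=0.05420, u=1.06067, d=0.94280, q=0.49264, disc=e^(-rΔt)=0.99913
k=5 terminal: V=max(K-S,0) → 18.8831 8.1417 0.0000 0.0000 0.0000 0.0000
k=4: j=0 S=91.1295 intr=13.6705 cont=13.5797 V=13.6705[EX]; j=1 S=102.5226 intr=2.2774 cont=4.1272 V=4.1272[hold]; j=2 S=115.3400 intr=0.0000 cont=0.0000 V=0.0000[hold]; j=3 S=129.7599 intr=0.0000 cont=0.0000 V=0.0000[hold]; j=4 S=145.9825 intr=0.0000 cont=0.0000 V=0.0000[hold]  S*(4)=91.1295
k=3: j=0 S=96.6583 intr=8.1417 cont=8.9613 V=8.9613[hold]; j=1 S=108.7426 intr=0.0000 cont=2.0922 V=2.0922[hold]; j=2 S=122.3377 intr=0.0000 cont=0.0000 V=0.0000[hold]; j=3 S=137.6324 intr=0.0000 cont=0.0000 V=0.0000[hold]  S*(3)=-
k=2: j=0 S=102.5226 intr=2.2774 cont=5.5725 V=5.5725[hold]; j=1 S=115.3400 intr=0.0000 cont=1.0606 V=1.0606[hold]; j=2 S=129.7599 intr=0.0000 cont=0.0000 V=0.0000[hold]  S*(2)=-
k=1: j=0 S=108.7426 intr=0.0000 cont=3.3468 V=3.3468[hold]; j=1 S=122.3377 intr=0.0000 cont=0.5376 V=0.5376[hold]  S*(1)=-
k=0: j=0 S=115.3400 intr=0.0000 cont=1.9612 V=1.9612[hold]  S*(0)=-

price = 1.9612
boundary = - - - - 91.1295
tree:
1.9612
3.3468 0.5376
5.5725 1.0606 0.0000
8.9613 2.0922 0.0000 0.0000
13.6705 4.1272 0.0000 0.0000 0.0000
18.8831 8.1417 0.0000 0.0000 0.0000 0.0000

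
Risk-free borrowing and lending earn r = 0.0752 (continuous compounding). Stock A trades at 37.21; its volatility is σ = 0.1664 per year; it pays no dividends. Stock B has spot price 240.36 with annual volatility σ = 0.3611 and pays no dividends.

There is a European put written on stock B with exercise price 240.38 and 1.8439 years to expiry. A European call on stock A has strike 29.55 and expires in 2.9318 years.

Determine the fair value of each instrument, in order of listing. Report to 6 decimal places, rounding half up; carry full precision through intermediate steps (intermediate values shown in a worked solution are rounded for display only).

price(stock B put K=240.38) = 29.677404
price(stock A call K=29.55) = 13.710010

[stock B put K=240.38]
σ√T = 0.3611·√1.8439 = 0.490339
d₁ = (ln(S/K) + (r+σ²/2)T) / (σ√T) = (ln(240.36/240.38) + (0.0752+0.3611²/2)·1.8439) / 0.490339 = (-0.000083 + 0.258877) / 0.490339 = 0.527786
d₂ = d₁ − σ√T = 0.527786 − 0.490339 = 0.037448
e^{−rT} = 0.870523
N(−d₁) = 0.298824,  N(−d₂) = 0.485064
price = K·e^{−rT}·N(−d₂) − S·N(−d₁) = 101.502693 − 71.825289 = 29.677404
[stock A call K=29.55]
σ√T = 0.1664·√2.9318 = 0.284918
d₁ = (ln(S/K) + (r+σ²/2)T) / (σ√T) = (ln(37.21/29.55) + (0.0752+0.1664²/2)·2.9318) / 0.284918 = (0.230494 + 0.261061) / 0.284918 = 1.725246
d₂ = d₁ − σ√T = 1.725246 − 0.284918 = 1.440328
e^{−rT} = 0.802141
N(d₁) = 0.957758,  N(d₂) = 0.925113
price = S·N(d₁) − K·e^{−rT}·N(d₂) = 35.638192 − 21.928182 = 13.710010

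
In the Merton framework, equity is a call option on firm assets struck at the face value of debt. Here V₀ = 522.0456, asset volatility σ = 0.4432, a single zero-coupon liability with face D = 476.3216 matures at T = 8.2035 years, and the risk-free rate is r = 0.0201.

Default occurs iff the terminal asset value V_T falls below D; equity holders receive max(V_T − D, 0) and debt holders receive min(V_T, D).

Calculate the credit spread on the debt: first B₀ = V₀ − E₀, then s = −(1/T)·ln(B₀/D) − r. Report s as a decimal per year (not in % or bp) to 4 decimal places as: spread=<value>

spread=0.0637

With assets at 522.0456 and a single debt payment of 476.3216 at 8.2035 years:
d₁ = [ln(V₀/D) + (r + σ²/2)T] / (σ√T)
   = [ln(522.0456/476.3216) + (0.0201 + 0.5·0.4432²)·8.2035] / (0.4432·√8.2035)
   = [0.091662 + 0.970582] / 1.269402 = 0.836806
d₂ = d₁ − σ√T = 0.836806 − 1.269402 = -0.432597
N(d₁) = 0.798649,  N(d₂) = 0.332654,  e^(−rT) = 0.847987
E₀ = V₀·N(d₁) − D·e^(−rT)·N(d₂)
   = 522.0456·0.798649 − 476.3216·0.847987·0.332654 = 282.567574
B₀ = V₀ − E₀ = 522.0456 − 282.567574 = 239.478026
spread = −(1/T)·ln(B₀/D) − r = −(1/8.2035)·ln(239.478026/476.3216) − 0.0201 = 0.06372173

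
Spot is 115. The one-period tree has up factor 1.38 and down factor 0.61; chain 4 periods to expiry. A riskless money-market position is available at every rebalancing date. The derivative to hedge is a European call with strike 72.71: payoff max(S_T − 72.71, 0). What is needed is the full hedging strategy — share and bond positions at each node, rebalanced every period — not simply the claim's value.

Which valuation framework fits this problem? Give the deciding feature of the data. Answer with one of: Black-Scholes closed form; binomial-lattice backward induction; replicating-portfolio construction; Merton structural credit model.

Key observation: the task asks for the hedge itself — share and bond holdings at every node of the 4-period tree on spot 115 with factors 1.38/0.61 — which is exactly what the replicating-portfolio construction produces.

framework: replicating-portfolio construction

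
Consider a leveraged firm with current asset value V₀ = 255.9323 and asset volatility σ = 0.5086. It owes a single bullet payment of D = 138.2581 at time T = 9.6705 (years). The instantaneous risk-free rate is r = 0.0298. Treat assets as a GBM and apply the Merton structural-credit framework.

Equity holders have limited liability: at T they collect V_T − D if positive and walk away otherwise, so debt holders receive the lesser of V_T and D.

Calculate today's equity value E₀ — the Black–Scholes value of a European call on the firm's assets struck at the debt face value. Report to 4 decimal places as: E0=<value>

E0=190.9559

Apply the equity-as-call identities (strike 138.2581, horizon 9.6705 years):
d₁ = [ln(V₀/D) + (r + σ²/2)T] / (σ√T)
   = [ln(255.9323/138.2581) + (0.0298 + 0.5·0.5086²)·9.6705] / (0.5086·√9.6705)
   = [0.615791 + 1.538934] / 1.581615 = 1.362357
d₂ = d₁ − σ√T = 1.362357 − 1.581615 = -0.219258
N(d₁) = 0.913457,  N(d₂) = 0.413225,  e^(−rT) = 0.749626
E₀ = V₀·N(d₁) − D·e^(−rT)·N(d₂)
   = 255.9323·0.913457 − 138.2581·0.749626·0.413225 = 190.955893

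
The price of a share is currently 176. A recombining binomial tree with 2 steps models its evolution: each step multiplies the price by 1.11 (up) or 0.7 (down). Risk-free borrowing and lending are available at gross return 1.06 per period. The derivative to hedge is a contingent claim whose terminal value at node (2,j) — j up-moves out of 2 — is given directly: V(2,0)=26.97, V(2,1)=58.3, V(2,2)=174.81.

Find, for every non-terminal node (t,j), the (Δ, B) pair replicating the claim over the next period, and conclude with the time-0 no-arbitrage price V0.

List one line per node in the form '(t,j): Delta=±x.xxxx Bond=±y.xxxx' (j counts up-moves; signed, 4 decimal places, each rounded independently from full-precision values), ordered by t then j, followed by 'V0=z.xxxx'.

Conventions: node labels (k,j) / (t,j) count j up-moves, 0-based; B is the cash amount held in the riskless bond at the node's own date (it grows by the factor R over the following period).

No-arbitrage ⇒ martingale measure with p* = (R−d)/(u−d) = 0.8780.
At maturity the claim pays: V(2,0)=26.9700, V(2,1)=58.3000, V(2,2)=174.8100
  t=1,j=0: stock 123.2000 → up 136.7520 (V=58.3000), down 86.2400 (V=26.9700). Price 51.3955; hedge Δ=0.6202, bond B=-25.0191.
  t=1,j=1: stock 195.3600 → up 216.8496 (V=174.8100), down 136.7520 (V=58.3000). Price 151.5108; hedge Δ=1.4546, bond B=-132.6599.
  t=0,j=0: stock 176.0000 → up 195.3600 (V=151.5108), down 123.2000 (V=51.3955). Price 131.4166; hedge Δ=1.3874, bond B=-112.7670.
As a check, the time-0 holding Δ(0,0)·S0 + B(0,0) comes to 131.4166 — exactly V0.

(0,0): Delta=1.3874 Bond=-112.7670
(1,0): Delta=0.6202 Bond=-25.0191
(1,1): Delta=1.4546 Bond=-132.6599
V0=131.4166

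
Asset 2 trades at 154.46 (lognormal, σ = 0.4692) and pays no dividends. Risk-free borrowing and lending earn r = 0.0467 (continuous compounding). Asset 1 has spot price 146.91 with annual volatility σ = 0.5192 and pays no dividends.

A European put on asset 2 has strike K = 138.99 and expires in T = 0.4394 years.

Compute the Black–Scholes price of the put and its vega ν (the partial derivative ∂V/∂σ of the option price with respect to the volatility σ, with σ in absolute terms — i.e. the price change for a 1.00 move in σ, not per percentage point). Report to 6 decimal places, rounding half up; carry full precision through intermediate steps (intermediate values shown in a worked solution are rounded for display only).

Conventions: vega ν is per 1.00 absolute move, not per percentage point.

σ√T = 0.4692·√0.4394 = 0.311020
d₁ = (ln(S/K) + (r+σ²/2)T) / (σ√T) = (ln(154.46/138.99) + (0.0467+0.4692²/2)·0.4394) / 0.311020 = (0.105533 + 0.068887) / 0.311020 = 0.560800
d₂ = d₁ − σ√T = 0.560800 − 0.311020 = 0.249780
e^{−rT} = 0.979689
N(−d₁) = 0.287467,  N(−d₂) = 0.401379
Put price V = K·e^{−rT}·N(−d₂) − S·N(−d₁) = 54.654540 − 44.402159 = 10.252381
φ(d₁) = (1/√(2π))·e^{−d₁²/2} = 0.340893
ν = S·φ(d₁)·√T = 34.903109

price = 10.252381
ν = 34.903109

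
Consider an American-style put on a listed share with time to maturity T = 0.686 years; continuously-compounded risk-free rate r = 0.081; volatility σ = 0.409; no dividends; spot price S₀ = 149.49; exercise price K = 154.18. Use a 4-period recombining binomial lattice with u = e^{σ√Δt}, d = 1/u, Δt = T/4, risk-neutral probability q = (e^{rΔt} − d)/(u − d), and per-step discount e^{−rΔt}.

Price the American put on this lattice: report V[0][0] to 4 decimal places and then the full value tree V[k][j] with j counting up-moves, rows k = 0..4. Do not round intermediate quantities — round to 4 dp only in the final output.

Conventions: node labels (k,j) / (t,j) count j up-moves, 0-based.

price = 19.1952
tree:
19.1952
30.9125 7.9623
47.6449 14.9700 1.1456
64.2441 27.9820 2.3180 0.0000
78.2570 47.6449 4.6900 0.0000 0.0000

Δt=0.17150, u=1.18457, d=0.84419, q=0.49885, disc=e^(-rΔt)=0.98620
k=4 terminal: V=max(K-S,0) → 78.2570 47.6449 4.6900 0.0000 0.0000
k=3: j=0 S=89.9359 intr=64.2441 cont=62.1171 V=64.2441[EX]; j=1 S=126.1980 intr=27.9820 cont=25.8550 V=27.9820[EX]; j=2 S=177.0809 intr=0.0000 cont=2.3180 V=2.3180[hold]; j=3 S=248.4798 intr=0.0000 cont=0.0000 V=0.0000[hold]
k=2: j=0 S=106.5351 intr=47.6449 cont=45.5179 V=47.6449[EX]; j=1 S=149.4900 intr=4.6900 cont=14.9700 V=14.9700[hold]; j=2 S=209.7642 intr=0.0000 cont=1.1456 V=1.1456[hold]
k=1: j=0 S=126.1980 intr=27.9820 cont=30.9125 V=30.9125[hold]; j=1 S=177.0809 intr=0.0000 cont=7.9623 V=7.9623[hold]
k=0: j=0 S=149.4900 intr=4.6900 cont=19.1952 V=19.1952[hold]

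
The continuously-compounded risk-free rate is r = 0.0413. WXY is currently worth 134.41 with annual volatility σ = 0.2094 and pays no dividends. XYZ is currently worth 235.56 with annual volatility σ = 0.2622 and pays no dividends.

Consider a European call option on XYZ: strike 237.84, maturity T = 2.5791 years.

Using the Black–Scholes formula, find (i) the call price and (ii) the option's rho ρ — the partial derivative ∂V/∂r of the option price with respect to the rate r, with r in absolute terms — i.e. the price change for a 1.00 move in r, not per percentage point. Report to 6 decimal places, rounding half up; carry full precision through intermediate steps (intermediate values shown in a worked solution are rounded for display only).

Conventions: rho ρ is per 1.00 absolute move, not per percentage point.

price = 49.314751
ρ = 280.015930

σ√T = 0.2622·√2.5791 = 0.421082
d₁ = (ln(S/K) + (r+σ²/2)T) / (σ√T) = (ln(235.56/237.84) + (0.0413+0.2622²/2)·2.5791) / 0.421082 = (-0.009633 + 0.195172) / 0.421082 = 0.440625
d₂ = d₁ − σ√T = 0.440625 − 0.421082 = 0.019543
e^{−rT} = 0.898960
N(d₁) = 0.670258,  N(d₂) = 0.507796
Call price V = S·N(d₁) − K·e^{−rT}·N(d₂) = 157.885931 − 108.571180 = 49.314751
ρ = K·T·e^{−rT}·N(d₂) = 280.015930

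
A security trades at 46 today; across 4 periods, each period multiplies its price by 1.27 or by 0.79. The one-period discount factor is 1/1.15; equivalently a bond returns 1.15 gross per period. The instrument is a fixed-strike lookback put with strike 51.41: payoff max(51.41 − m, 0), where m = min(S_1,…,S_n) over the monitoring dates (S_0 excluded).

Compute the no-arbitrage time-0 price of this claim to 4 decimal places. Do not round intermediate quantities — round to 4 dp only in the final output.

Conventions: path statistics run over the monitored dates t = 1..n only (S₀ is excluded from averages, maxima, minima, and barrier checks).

Set p* = 0.7500 (from d < R < u); the path-dependent value is the discounted p*-expectation over all price paths.
Enumerate all 2^4 = 16 price paths (U = up ×1.27, D = down ×0.79); each path with k up-moves has probability p*^k·(1−p*)^(4−k).
DDDD: m=17.9170, payoff=33.4930, prob=0.003906
UDDD: m=28.8033, payoff=22.6067, prob=0.011719
DUDD: m=28.8033, payoff=22.6067, prob=0.011719
UUDD: m=46.3041, payoff=5.1059, prob=0.035156
DDUD: m=28.7086, payoff=22.7014, prob=0.011719
UDUD: m=46.1518, payoff=5.2582, prob=0.035156
DUUD: m=36.3400, payoff=15.0700, prob=0.035156
UUUD: m=58.4200, payoff=0.0000, prob=0.105469
DDDU: m=22.6798, payoff=28.7302, prob=0.011719
UDDU: m=36.4599, payoff=14.9501, prob=0.035156
DUDU: m=36.3400, payoff=15.0700, prob=0.035156
UUDU: m=58.4200, payoff=0.0000, prob=0.105469
DDUU: m=28.7086, payoff=22.7014, prob=0.035156
UDUU: m=46.1518, payoff=5.2582, prob=0.105469
DUUU: m=36.3400, payoff=15.0700, prob=0.105469
UUUU: m=58.4200, payoff=0.0000, prob=0.316406
Price = Σ prob·payoff / R^4 = 6.155036 / 1.749006 = 3.5192

price = 3.5192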